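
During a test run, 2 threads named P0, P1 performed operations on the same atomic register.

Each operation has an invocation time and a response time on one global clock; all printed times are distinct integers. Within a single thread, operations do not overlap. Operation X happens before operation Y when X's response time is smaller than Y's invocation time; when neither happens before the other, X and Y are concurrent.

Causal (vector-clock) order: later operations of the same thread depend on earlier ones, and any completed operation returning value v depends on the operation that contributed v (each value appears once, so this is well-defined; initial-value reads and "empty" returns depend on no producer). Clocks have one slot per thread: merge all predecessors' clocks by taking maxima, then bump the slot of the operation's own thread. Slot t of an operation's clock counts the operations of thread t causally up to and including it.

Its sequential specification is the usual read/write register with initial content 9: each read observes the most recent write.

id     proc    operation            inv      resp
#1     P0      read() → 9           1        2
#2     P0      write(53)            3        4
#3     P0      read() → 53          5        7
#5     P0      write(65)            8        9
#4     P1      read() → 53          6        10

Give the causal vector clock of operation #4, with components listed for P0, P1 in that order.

(2, 1)

#1, invoked 1, has no incoming edges; only P0's bump applies → (1, 0)
merge at #2 (invoked 3): VC(#1)=(1, 0), own-thread bump on P0 → (2, 0)
merge at #4 (invoked 6): VC(#2)=(2, 0), own-thread bump on P1 → (2, 1)
merge at #3 (invoked 5): VC(#2)=(2, 0), own-thread bump on P0 → (3, 0)
merge at #5 (invoked 8): VC(#3)=(3, 0), own-thread bump on P0 → (4, 0)
target: VC(#4) = (2, 1)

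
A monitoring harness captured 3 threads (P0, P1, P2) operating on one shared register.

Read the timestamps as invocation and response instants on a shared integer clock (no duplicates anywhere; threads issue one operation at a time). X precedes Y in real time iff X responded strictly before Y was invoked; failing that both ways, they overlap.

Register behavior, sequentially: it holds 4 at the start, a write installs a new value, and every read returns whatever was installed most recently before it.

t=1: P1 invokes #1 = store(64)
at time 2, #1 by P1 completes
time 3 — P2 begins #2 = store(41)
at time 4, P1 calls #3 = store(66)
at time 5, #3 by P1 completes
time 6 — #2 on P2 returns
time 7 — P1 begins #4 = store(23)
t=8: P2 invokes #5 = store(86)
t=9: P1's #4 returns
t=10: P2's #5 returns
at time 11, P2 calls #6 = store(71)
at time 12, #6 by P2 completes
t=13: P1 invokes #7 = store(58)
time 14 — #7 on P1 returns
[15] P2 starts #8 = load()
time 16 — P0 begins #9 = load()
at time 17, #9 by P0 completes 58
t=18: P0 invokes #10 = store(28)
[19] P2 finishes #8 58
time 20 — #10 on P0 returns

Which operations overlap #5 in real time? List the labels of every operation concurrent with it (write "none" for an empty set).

#5 spans [8,10]; an op avoiding the whole window 8..10 is ordered, any other is concurrent
#1 [1,2]: before
#2 [3,6]: before
#3 [4,5]: before
#4 [7,9]: concurrent
#6 [11,12]: after
#7 [13,14]: after
#8 [15,19]: after
#9 [16,17]: after
#10 [18,20]: after

#4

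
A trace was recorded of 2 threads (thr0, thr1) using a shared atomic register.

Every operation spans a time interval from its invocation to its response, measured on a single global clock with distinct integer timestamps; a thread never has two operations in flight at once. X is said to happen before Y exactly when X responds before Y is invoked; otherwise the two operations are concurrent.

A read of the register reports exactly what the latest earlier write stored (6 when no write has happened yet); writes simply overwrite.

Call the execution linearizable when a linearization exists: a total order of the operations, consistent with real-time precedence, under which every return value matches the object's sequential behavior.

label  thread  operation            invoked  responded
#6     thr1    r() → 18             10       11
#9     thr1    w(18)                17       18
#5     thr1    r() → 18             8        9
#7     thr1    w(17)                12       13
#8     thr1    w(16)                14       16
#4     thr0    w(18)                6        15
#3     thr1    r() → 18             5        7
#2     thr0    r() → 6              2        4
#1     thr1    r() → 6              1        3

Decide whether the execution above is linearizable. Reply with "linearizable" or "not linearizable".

linearizable

one valid linearization: #1, #2, #4, #3, #5, #6, #7, #8, #9
1. #1 r() → 6, leaving value 6
2. #2 r() → 6, leaving value 6
3. #4 w(18), leaving value 18
4. #3 r() → 18, leaving value 18
5. #5 r() → 18, leaving value 18
6. #6 r() → 18, leaving value 18
7. #7 w(17), leaving value 17
8. #8 w(16), leaving value 16
9. #9 w(18), leaving value 18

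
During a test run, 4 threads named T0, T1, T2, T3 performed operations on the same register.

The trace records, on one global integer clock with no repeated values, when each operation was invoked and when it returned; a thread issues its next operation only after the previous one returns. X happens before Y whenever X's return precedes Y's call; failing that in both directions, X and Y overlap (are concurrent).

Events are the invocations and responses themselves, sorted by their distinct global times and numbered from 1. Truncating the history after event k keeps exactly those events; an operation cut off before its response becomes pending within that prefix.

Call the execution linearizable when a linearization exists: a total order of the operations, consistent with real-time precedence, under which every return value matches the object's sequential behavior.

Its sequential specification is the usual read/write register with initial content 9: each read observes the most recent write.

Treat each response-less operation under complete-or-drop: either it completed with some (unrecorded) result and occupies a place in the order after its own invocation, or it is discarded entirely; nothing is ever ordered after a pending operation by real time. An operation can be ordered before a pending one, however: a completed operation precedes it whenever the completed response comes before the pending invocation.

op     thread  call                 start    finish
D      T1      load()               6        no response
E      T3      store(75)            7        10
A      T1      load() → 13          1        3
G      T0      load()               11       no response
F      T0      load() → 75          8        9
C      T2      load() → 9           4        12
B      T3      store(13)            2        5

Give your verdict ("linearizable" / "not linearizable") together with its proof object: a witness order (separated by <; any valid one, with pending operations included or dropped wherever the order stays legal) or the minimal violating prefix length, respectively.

events 1..11 are fine; event 12 — the response of C at time 12 — makes the prefix non-linearizable
all 14 real-time-respecting orders fail — 5 completed register operations, no legal replay
no escape via the 2 pending operations (D, G): every completion choice fails
for example A, B, C, E, F (pending dropped) fails at step 1: A load() → 13 is not legal there
for example A, B, C, F, E (pending dropped) fails at step 1: A load() → 13 is not legal there

not linearizable — minimal violating prefix: 12 events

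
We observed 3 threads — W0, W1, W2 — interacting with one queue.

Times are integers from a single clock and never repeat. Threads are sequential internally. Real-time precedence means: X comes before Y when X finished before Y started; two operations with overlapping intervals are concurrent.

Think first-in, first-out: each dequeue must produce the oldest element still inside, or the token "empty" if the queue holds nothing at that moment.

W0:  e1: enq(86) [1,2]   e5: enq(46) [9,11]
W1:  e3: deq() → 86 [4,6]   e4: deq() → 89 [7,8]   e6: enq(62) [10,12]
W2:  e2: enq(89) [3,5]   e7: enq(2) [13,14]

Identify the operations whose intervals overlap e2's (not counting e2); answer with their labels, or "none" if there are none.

e2 spans [3,5]; an op avoiding the whole window 3..5 is ordered, any other is concurrent
e1 [1,2]: before
e3 [4,6]: concurrent
e4 [7,8]: after
e5 [9,11]: after
e6 [10,12]: after
e7 [13,14]: after

e3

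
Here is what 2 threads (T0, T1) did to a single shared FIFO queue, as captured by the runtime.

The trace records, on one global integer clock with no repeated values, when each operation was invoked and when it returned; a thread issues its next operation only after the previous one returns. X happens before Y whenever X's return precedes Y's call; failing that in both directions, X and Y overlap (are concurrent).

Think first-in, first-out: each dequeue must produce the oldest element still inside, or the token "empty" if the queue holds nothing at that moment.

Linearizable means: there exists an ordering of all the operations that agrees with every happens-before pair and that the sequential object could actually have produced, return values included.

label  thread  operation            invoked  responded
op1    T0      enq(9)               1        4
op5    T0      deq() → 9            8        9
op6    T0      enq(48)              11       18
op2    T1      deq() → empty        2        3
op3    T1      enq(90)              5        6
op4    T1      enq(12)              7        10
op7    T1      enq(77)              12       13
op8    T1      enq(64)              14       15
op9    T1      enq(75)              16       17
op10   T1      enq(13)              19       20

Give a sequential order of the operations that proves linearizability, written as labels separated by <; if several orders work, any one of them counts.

1. op2 deq() → empty, leaving queue <>
2. op1 enq(9), leaving queue <9>
3. op3 enq(90), leaving queue <9,90>
4. op4 enq(12), leaving queue <9,90,12>
5. op5 deq() → 9, leaving queue <90,12>
6. op6 enq(48), leaving queue <90,12,48>
7. op7 enq(77), leaving queue <90,12,48,77>
8. op8 enq(64), leaving queue <90,12,48,77,64>
9. op9 enq(75), leaving queue <90,12,48,77,64,75>
10. op10 enq(13), leaving queue <90,12,48,77,64,75,13>

op2 < op1 < op3 < op4 < op5 < op6 < op7 < op8 < op9 < op10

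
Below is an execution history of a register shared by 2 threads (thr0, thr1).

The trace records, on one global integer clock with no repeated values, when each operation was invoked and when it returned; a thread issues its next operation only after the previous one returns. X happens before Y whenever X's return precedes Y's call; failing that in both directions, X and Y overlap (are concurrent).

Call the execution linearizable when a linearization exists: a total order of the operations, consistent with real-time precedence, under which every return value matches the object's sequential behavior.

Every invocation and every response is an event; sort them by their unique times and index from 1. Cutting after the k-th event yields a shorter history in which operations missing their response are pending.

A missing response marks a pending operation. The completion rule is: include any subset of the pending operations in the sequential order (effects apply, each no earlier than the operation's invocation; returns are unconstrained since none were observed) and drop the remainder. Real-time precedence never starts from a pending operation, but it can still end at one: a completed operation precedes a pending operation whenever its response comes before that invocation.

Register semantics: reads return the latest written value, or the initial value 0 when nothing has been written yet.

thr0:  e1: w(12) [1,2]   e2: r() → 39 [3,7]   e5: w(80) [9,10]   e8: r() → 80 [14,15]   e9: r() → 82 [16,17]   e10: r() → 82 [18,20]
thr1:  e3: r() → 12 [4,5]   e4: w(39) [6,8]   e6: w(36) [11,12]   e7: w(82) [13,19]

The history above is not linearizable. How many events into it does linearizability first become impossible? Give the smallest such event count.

events 1..14 are linearizable, e.g. via e1, e3, e4, e2, e5, e6:
1. e1 w(12), leaving value 12
2. e3 r() → 12, leaving value 12
3. e4 w(39), leaving value 39
4. e2 r() → 39, leaving value 39
5. e5 w(80), leaving value 80
6. e6 w(36), leaving value 36
adding event 15 (e8 responds at 15) leaves no legal real-time order
completion choices over the 1 pending operation (e7) were checked; none helps
one such order, e1, e2, e3, e4, e5, e6, e8 (pending dropped), breaks at step 2 where e2 r() → 39 is illegal
one such order, e1, e3, e2, e4, e5, e6, e8 (pending dropped), breaks at step 3 where e2 r() → 39 is illegal

15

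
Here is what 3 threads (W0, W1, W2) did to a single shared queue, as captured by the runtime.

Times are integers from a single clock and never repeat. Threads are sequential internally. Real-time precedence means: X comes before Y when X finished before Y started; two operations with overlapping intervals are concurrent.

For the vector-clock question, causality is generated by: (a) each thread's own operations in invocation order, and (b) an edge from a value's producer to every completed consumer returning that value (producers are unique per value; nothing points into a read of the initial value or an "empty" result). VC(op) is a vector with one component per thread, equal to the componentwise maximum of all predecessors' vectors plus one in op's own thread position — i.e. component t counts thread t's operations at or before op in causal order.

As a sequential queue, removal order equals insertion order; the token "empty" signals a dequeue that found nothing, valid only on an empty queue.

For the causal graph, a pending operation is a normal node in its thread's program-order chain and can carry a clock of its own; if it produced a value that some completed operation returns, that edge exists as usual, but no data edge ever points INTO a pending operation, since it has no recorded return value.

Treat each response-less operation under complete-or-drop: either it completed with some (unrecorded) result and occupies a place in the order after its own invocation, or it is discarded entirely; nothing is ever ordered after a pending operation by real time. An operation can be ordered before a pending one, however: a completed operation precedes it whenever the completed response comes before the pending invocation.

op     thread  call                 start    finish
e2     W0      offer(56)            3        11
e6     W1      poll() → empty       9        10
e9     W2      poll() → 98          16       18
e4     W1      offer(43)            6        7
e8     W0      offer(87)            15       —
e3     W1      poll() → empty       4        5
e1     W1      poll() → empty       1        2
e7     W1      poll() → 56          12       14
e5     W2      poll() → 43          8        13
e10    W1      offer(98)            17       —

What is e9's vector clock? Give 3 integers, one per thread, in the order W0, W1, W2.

no predecessors for e1 (invoked 1): W1 increments from zero → (0, 1, 0)
no predecessors for e2 (invoked 3): W0 increments from zero → (1, 0, 0)
e3, invoked 4, takes VC(e1)=(0, 1, 0) under max, adds 1 for W1 → (0, 2, 0)
e8, invoked 15, takes VC(e2)=(1, 0, 0) under max, adds 1 for W0 → (2, 0, 0)
e4, invoked 6, takes VC(e3)=(0, 2, 0) under max, adds 1 for W1 → (0, 3, 0)
e5, invoked 8, takes VC(e4)=(0, 3, 0) under max, adds 1 for W2 → (0, 3, 1)
e6, invoked 9, takes VC(e4)=(0, 3, 0) under max, adds 1 for W1 → (0, 4, 0)
e7, invoked 12, takes VC(e2)=(1, 0, 0), VC(e6)=(0, 4, 0) under max, adds 1 for W1 → (1, 5, 0)
e10, invoked 17, takes VC(e7)=(1, 5, 0) under max, adds 1 for W1 → (1, 6, 0)
e9, invoked 16, takes VC(e5)=(0, 3, 1), VC(e10)=(1, 6, 0) under max, adds 1 for W2 → (1, 6, 2)
target: VC(e9) = (1, 6, 2)

(1, 6, 2)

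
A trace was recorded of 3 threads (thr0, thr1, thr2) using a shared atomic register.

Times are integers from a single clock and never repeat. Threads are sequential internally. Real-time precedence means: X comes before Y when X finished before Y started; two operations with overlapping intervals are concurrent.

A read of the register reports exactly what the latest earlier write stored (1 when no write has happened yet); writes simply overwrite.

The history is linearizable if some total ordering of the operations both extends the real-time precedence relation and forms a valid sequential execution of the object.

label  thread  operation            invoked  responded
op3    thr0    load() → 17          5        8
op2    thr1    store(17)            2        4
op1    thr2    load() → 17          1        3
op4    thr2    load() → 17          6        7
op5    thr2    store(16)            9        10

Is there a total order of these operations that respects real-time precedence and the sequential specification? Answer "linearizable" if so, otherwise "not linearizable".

one valid linearization: op2, op1, op3, op4, op5
step 1: op2 store(17) — value 17
step 2: op1 load() → 17 — value 17
step 3: op3 load() → 17 — value 17
step 4: op4 load() → 17 — value 17
step 5: op5 store(16) — value 16

linearizable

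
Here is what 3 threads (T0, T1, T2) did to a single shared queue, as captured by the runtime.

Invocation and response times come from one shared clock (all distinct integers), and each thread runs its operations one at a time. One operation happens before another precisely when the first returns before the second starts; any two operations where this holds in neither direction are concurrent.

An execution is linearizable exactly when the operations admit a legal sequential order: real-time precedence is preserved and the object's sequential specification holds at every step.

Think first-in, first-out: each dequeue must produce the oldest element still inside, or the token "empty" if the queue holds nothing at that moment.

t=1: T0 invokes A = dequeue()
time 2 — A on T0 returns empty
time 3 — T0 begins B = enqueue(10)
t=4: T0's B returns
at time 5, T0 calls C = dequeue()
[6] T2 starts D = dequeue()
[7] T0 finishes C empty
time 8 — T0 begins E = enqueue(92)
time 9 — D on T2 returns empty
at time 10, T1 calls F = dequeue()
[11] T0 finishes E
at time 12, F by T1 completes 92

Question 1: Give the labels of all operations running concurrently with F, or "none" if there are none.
Answer: E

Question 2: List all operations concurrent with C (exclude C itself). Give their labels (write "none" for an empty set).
Answer: D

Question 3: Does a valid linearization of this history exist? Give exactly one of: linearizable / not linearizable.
prefix check: 1..8 passes, 1..9 fails once D's time-9 response joins
real-time-consistent orders of the 4 completed operations: 2 — all fail the queue replay
include/drop combinations of the 1 pending operation (E) were all tried; none helps
take A, B, C, D (pending dropped): step 3 already fails, because C dequeue() → empty cannot occur there
take A, B, D, C (pending dropped): step 3 already fails, because D dequeue() → empty cannot occur there

not linearizable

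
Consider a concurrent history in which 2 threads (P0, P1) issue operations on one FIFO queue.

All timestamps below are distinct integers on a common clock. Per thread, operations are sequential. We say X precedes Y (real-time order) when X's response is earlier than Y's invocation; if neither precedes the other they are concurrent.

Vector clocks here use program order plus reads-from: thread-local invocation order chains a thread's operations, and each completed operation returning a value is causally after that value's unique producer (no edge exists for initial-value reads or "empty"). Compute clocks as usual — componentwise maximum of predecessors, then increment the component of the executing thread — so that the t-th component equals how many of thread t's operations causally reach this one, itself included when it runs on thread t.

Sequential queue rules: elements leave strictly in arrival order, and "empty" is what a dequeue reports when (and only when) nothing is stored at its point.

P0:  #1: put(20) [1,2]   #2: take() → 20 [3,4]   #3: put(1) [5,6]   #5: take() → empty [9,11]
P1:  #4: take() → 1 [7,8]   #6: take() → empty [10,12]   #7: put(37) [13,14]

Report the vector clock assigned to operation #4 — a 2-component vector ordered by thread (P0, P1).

(3, 1)

#1, invoked 1, has no incoming edges; only P0's bump applies → (1, 0)
merge at #2 (invoked 3): VC(#1)=(1, 0), own-thread bump on P0 → (2, 0)
merge at #3 (invoked 5): VC(#2)=(2, 0), own-thread bump on P0 → (3, 0)
merge at #4 (invoked 7): VC(#3)=(3, 0), own-thread bump on P1 → (3, 1)
merge at #5 (invoked 9): VC(#3)=(3, 0), own-thread bump on P0 → (4, 0)
merge at #6 (invoked 10): VC(#4)=(3, 1), own-thread bump on P1 → (3, 2)
merge at #7 (invoked 13): VC(#6)=(3, 2), own-thread bump on P1 → (3, 3)
target: VC(#4) = (3, 1)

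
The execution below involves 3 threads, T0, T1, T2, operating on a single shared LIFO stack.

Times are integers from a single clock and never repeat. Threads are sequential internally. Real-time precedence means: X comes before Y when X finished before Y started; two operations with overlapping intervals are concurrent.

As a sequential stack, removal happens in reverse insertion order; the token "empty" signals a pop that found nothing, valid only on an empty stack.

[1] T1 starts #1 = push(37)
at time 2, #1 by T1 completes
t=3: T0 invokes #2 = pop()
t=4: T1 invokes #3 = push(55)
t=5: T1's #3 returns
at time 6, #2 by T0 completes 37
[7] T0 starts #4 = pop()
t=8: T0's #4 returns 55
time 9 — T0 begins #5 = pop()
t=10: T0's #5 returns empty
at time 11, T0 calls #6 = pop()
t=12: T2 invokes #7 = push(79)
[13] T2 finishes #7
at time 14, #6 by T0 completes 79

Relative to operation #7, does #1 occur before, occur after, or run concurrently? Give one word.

before

#1 spans [1,2], #7 spans [12,13]
resp(#1)=2 < inv(#7)=12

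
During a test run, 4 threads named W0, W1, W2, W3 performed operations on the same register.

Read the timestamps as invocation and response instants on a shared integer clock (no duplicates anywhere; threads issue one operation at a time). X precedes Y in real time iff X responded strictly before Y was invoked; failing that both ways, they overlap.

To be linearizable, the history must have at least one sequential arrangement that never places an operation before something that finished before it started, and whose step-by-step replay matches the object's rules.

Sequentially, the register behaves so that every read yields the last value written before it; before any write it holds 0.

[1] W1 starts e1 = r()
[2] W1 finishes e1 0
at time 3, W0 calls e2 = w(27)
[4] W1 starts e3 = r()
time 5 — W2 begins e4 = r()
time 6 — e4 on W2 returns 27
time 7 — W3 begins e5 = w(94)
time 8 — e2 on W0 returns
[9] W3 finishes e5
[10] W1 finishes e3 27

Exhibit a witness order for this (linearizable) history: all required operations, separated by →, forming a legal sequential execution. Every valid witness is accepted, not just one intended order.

e1 → e2 → e3 → e4 → e5

1. e1 r() → 0, leaving value 0
2. e2 w(27), leaving value 27
3. e3 r() → 27, leaving value 27
4. e4 r() → 27, leaving value 27
5. e5 w(94), leaving value 94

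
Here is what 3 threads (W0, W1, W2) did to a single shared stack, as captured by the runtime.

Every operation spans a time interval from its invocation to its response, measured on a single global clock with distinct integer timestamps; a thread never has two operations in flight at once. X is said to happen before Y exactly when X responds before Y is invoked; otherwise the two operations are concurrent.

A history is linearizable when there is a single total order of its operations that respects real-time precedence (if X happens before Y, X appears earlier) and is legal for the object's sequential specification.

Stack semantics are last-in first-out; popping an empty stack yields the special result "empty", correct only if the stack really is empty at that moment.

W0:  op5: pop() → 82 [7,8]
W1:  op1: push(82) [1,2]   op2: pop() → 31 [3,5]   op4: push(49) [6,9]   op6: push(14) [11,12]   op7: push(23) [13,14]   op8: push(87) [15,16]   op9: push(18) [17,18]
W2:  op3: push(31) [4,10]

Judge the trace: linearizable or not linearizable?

linearizable

witness order: op1, op3, op2, op5, op4, op6, op7, op8, op9
step 1: op1 push(82) — stack <82>
step 2: op3 push(31) — stack <82,31>
step 3: op2 pop() → 31 — stack <82>
step 4: op5 pop() → 82 — stack <>
step 5: op4 push(49) — stack <49>
step 6: op6 push(14) — stack <49,14>
step 7: op7 push(23) — stack <49,14,23>
step 8: op8 push(87) — stack <49,14,23,87>
step 9: op9 push(18) — stack <49,14,23,87,18>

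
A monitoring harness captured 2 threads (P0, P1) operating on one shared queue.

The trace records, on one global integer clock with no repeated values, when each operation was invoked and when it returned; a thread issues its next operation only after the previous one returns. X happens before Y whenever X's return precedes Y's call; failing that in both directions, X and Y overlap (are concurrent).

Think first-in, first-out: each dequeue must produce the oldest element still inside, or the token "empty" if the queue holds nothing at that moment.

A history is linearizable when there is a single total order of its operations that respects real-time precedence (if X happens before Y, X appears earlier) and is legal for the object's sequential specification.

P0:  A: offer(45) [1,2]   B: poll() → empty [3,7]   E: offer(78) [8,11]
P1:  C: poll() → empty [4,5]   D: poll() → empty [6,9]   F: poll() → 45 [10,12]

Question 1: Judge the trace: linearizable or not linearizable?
already the first 7 events (up to B's response at time 7) admit no linearization; the first 6 still do
3 completed operations, 2 real-time-consistent orders — every queue replay fails
no escape via the 1 pending operation (D): every completion choice fails
one such order, A, B, C (pending dropped), breaks at step 2 where B poll() → empty is illegal
one such order, A, C, B (pending dropped), breaks at step 2 where C poll() → empty is illegal

not linearizable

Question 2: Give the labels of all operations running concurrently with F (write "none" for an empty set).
concurrent with F ([10,12]): every op whose interval crosses 10..12
A [1,2]: before
B [3,7]: before
C [4,5]: before
D [6,9]: before
E [8,11]: concurrent

E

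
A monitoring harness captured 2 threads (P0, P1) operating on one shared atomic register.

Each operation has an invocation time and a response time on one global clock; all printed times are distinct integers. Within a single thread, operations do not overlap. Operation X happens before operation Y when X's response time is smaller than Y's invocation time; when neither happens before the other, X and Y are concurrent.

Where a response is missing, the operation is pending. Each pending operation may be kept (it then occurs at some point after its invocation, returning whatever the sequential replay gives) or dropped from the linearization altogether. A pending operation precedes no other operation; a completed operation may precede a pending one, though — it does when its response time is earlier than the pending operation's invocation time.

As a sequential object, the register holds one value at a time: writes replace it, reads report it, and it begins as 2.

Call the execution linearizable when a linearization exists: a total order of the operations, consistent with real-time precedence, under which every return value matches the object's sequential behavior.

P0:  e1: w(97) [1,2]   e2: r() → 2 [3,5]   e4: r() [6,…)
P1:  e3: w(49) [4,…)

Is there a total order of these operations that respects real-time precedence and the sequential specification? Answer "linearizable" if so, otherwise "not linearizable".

not linearizable

cut after 4 events: linearizable; cut after 5 events (e2 responds, time 5): not linearizable
exactly one order of the 2 completed ops respects real time; the atomic register replay fails
including or dropping the 1 pending operation (e3) in any combination fails
sample order e1, e2 (pending dropped) stalls at step 2 — e2 r() → 2 has no legal effect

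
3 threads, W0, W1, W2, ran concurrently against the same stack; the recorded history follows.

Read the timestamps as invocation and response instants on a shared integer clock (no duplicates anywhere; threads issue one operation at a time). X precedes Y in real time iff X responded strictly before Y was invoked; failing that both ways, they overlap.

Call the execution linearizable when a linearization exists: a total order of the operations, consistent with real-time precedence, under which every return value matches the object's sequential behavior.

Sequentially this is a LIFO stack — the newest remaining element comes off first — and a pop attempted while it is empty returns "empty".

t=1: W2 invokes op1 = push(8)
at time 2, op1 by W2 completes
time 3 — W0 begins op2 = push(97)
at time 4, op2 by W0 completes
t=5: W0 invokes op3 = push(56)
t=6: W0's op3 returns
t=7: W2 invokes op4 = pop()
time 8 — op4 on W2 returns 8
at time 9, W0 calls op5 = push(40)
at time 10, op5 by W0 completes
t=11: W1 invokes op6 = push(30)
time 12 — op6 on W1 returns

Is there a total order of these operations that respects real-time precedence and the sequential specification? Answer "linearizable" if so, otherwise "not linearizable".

not linearizable

prefix check: 1..7 passes, 1..8 fails once op4's time-8 response joins
a single order respects real time; the 4 completed stack operations fail replay along it
sample order op1, op2, op3, op4 stalls at step 4 — op4 pop() → 8 has no legal effect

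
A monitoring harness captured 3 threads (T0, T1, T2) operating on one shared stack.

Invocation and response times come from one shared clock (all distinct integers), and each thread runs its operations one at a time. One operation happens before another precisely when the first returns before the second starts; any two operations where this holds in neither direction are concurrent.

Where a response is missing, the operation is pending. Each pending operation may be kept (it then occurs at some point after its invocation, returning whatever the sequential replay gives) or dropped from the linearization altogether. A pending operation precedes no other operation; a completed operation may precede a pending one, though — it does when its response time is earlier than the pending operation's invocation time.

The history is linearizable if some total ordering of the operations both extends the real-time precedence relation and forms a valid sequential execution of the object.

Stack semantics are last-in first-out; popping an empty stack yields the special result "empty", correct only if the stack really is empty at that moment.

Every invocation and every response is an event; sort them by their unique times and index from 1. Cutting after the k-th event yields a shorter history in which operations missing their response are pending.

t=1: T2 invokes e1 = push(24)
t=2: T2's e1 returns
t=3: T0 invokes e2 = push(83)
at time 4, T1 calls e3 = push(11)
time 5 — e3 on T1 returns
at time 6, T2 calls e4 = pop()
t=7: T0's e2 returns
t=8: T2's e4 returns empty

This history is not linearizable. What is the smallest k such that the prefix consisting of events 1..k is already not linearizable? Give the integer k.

events 1..7 are still linearizable — one witness is e1, e2, e3:
step 1: e1 push(24) — stack <24>
step 2: e2 push(83) — stack <24,83>
step 3: e3 push(11) — stack <24,83,11>
once event 8 joins (e4's response, time 8), exhaustive search finds no witness
sample order e1, e2, e3, e4 stalls at step 4 — e4 pop() → empty has no legal effect
sample order e1, e3, e2, e4 stalls at step 4 — e4 pop() → empty has no legal effect

8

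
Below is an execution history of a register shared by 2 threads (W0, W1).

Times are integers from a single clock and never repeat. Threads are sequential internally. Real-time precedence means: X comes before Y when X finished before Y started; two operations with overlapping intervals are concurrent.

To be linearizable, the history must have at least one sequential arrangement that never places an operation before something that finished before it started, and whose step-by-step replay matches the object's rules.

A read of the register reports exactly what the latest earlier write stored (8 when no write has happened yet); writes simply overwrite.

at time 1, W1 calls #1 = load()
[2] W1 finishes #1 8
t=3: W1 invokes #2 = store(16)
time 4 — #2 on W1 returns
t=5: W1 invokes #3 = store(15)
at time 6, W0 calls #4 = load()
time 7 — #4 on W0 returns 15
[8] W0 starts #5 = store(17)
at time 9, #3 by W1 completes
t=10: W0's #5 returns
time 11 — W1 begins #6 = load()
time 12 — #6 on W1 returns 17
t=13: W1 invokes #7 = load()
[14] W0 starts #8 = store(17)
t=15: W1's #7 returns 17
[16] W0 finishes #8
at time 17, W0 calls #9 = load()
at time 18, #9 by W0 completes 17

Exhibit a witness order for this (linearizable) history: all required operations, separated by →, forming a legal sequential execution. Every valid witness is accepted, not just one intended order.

1. #1 load() → 8, leaving value 8
2. #2 store(16), leaving value 16
3. #3 store(15), leaving value 15
4. #4 load() → 15, leaving value 15
5. #5 store(17), leaving value 17
6. #6 load() → 17, leaving value 17
7. #7 load() → 17, leaving value 17
8. #8 store(17), leaving value 17
9. #9 load() → 17, leaving value 17

#1 → #2 → #3 → #4 → #5 → #6 → #7 → #8 → #9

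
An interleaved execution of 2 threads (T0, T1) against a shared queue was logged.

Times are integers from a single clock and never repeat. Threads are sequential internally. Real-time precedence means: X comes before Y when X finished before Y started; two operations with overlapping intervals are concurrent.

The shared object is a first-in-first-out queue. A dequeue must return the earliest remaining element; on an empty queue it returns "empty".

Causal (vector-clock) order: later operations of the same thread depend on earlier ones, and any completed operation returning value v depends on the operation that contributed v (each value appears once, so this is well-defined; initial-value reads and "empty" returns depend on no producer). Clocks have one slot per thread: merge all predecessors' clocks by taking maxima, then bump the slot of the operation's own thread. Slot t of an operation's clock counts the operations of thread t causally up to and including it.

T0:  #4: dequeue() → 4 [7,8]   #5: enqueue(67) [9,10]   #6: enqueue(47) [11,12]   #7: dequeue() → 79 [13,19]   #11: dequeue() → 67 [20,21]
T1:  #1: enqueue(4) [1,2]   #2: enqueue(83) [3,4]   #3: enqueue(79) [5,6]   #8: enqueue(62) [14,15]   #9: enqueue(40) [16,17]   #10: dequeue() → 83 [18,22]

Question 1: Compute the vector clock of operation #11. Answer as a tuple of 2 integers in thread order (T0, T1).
Answer: (5, 3)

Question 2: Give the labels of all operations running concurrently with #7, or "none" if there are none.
Answer: #10, #8, #9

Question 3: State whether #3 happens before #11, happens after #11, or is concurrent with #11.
Answer: before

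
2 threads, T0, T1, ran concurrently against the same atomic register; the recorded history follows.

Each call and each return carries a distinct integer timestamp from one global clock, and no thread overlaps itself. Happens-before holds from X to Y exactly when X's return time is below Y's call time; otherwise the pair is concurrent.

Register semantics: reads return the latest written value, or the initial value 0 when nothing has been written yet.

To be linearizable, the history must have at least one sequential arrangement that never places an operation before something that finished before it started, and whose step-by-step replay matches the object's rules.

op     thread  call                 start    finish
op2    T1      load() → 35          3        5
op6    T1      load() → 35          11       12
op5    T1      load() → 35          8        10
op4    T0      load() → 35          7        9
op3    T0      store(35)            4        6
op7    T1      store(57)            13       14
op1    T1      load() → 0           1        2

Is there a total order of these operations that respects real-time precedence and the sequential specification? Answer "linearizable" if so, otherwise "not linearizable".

a witness: op1, op3, op2, op4, op5, op6, op7
after step 1 (op1 load() → 0): value 0
after step 2 (op3 store(35)): value 35
after step 3 (op2 load() → 35): value 35
after step 4 (op4 load() → 35): value 35
after step 5 (op5 load() → 35): value 35
after step 6 (op6 load() → 35): value 35
after step 7 (op7 store(57)): value 57

linearizable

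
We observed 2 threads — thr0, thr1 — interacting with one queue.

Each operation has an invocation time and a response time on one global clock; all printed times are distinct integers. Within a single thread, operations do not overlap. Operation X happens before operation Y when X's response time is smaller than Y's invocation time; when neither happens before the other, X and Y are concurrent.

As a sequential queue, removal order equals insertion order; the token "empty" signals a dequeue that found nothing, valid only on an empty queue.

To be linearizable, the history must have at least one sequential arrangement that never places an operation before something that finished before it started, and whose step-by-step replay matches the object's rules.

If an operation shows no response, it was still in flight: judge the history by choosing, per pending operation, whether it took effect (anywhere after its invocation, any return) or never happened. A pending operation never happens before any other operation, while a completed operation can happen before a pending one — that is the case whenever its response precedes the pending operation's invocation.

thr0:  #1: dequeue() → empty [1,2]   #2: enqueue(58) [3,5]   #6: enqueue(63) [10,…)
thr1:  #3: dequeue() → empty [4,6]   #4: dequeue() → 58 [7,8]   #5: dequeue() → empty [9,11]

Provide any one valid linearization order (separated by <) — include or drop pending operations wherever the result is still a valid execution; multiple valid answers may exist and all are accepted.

after step 1 (#1 dequeue() → empty): queue <>
after step 2 (#3 dequeue() → empty): queue <>
after step 3 (#2 enqueue(58)): queue <58>
after step 4 (#4 dequeue() → 58): queue <>
after step 5 (#5 dequeue() → empty): queue <>

#1 < #3 < #2 < #4 < #5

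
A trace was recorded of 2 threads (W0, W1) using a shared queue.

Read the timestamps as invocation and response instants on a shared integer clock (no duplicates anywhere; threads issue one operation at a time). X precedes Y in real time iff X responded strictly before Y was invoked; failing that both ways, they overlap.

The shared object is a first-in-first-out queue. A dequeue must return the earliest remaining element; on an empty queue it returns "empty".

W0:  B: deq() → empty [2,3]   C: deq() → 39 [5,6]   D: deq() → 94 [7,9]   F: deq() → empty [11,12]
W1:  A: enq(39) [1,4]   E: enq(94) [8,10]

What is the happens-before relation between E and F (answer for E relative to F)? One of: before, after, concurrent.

E spans [8,10], F spans [11,12]
resp(E)=10 < inv(F)=11

before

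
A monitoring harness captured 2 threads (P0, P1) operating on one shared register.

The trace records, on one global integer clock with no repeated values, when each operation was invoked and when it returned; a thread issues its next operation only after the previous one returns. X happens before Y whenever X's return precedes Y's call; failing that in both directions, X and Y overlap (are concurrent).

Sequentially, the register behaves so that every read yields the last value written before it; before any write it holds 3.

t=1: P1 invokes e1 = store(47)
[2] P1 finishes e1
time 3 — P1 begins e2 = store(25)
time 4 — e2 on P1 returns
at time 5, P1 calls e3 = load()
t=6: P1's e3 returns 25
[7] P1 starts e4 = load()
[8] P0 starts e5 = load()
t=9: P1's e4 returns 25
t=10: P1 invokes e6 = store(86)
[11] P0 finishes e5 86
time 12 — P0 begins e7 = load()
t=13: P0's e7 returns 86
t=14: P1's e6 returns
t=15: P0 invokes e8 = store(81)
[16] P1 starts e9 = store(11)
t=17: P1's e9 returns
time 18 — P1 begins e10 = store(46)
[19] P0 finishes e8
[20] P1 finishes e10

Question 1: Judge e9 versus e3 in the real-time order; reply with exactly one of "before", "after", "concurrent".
after

e9 spans [16,17], e3 spans [5,6]
resp(e3)=6 < inv(e9)=16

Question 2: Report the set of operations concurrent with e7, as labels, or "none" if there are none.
e6

concurrent with e7 ([12,13]): every op whose interval crosses 12..13
e1 [1,2]: before
e2 [3,4]: before
e3 [5,6]: before
e4 [7,9]: before
e5 [8,11]: before
e6 [10,14]: concurrent
e8 [15,19]: after
e9 [16,17]: after
e10 [18,20]: after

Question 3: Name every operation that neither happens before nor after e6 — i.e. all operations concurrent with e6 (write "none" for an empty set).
e5, e7

e6 runs from 10 to 14; window-overlapping ops are concurrent
e1 [1,2]: before
e2 [3,4]: before
e3 [5,6]: before
e4 [7,9]: before
e5 [8,11]: concurrent
e7 [12,13]: concurrent
e8 [15,19]: after
e9 [16,17]: after
e10 [18,20]: after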